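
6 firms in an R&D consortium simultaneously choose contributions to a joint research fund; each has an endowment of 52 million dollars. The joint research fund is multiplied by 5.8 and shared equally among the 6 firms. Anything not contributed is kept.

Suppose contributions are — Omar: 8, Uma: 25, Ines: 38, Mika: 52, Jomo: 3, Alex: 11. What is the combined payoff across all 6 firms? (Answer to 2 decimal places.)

Total contributed: 8 + 25 + 38 + 52 + 3 + 11 = 137; total kept: 6 × 52 − 137 = 175.
The joint research fund pays out 5.8 × 137 = 794.60 in aggregate.
Group total = 175 + 794.60 = 969.60.

969.60 million dollars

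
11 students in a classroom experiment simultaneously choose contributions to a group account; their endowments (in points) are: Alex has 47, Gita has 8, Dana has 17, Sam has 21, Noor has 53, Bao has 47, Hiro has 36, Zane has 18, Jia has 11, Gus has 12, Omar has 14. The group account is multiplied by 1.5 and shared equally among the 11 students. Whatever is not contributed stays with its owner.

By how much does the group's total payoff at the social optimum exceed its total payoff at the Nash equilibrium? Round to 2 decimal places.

The private return per contributed unit is 1.5/11 = 0.1364 < 1 for every player regardless of endowment, so the Nash equilibrium is zero contribution and the group total is Σ E_j = 47 + 8 + 17 + 21 + 53 + 47 + 36 + 18 + 11 + 12 + 14 = 284.
Each contributed unit returns 1.500 to the group, so the social optimum is full contribution by everyone: group total = 1.500 × 284 = 426.00.
Efficiency loss = (1.500 − 1) × 284 = 142.00.

142.00 points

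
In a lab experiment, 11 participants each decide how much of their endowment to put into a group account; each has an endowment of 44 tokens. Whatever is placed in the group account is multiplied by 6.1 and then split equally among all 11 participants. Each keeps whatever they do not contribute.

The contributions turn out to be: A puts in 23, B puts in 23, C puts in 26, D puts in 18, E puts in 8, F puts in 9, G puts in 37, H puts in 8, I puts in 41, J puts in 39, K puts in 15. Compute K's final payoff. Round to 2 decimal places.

165.97 tokens

Total contributed: 23 + 23 + 26 + 18 + 8 + 9 + 37 + 8 + 41 + 39 + 15 = 247.
Each receives 6.1 × 247 / 11 = 136.97 from the group account.
K keeps 44 − 15 = 29, so K's payoff is 29 + 136.97 = 165.97.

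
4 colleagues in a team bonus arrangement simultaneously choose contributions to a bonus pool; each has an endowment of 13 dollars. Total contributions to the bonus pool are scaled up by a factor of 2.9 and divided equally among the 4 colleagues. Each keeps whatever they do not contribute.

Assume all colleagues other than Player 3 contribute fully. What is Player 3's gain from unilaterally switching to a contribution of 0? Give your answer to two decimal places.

Switching from a contribution of 13 to 0 lets Player 3 keep an extra 13 dollars, but lowers the bonus pool by 13, which costs Player 3 their own share of that drop: 2.9/4 × 13 = 9.42.
Net gain = 13 − 9.42 = 3.58. The private return per contributed unit (0.7250) is below 1, so free-riding is indeed the best response regardless of what the others do.

3.58 dollars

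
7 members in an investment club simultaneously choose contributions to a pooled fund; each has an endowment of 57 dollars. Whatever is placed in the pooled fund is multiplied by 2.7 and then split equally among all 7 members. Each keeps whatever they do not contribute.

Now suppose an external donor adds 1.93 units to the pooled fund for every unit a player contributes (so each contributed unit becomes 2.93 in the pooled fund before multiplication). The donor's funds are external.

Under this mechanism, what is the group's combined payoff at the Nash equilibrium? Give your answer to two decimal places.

The effective private return per unit is now 2.7 × 2.93 / 7 = 1.1301 > 1, so every player's dominant strategy flips to full contribution.
At the Nash equilibrium everyone contributes 57. Group total payoff = 2.7 × 2.93 × 399 = 3156.49.

3156.49 dollars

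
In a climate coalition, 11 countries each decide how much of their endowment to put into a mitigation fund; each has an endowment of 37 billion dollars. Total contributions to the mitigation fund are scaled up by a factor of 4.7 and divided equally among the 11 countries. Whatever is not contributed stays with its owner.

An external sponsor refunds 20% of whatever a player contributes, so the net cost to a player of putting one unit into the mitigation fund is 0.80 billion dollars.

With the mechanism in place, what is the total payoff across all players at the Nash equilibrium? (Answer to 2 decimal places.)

Even with the mechanism, each unit contributed returns only (4.7/11) / 0.80 = 0.5341 per unit of net cost, so contributing nothing is still dominant.
Everyone keeps their endowment and the group total is 11 × 37 = 407.

407.00 billion dollars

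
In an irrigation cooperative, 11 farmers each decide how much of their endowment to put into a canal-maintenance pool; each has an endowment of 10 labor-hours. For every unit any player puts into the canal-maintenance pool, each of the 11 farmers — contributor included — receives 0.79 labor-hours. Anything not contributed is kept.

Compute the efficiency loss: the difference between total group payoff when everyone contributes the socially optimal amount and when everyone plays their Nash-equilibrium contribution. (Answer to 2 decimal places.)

845.90 labor-hours

The private return per contributed unit is 0.79 < 1, so contributing 0 is dominant for every player. At the Nash equilibrium everyone keeps their 10, and the group total is 11 × 10 = 110.
Each contributed unit returns 8.690 to the group as a whole (0.79 to each of 11 players), which exceeds 1, so the social optimum is full contribution: group total = 8.690 × 110 = 955.90.
Efficiency loss = 955.90 − 110 = 845.90.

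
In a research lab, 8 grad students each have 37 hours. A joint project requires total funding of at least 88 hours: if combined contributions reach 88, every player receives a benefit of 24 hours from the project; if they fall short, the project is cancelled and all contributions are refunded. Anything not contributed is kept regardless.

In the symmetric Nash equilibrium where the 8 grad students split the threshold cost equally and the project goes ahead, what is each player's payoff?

50 hours

Equal share of the threshold: 88/8 = 11.
At this profile no one gains by cutting their contribution: any cut drops the total below 88, the project is cancelled, contributions are refunded, and the deviator ends with 37, which is less than 37 − 11 + 24 = 50. Contributing more than 11 just wastes the excess. So contributing exactly 11 is a best response.
Each player's payoff: 37 − 11 + 24 = 50.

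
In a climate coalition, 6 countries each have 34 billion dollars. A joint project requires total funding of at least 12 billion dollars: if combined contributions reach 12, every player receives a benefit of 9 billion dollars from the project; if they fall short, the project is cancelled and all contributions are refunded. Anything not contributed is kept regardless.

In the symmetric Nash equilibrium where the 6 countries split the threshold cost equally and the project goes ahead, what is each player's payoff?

41 billion dollars

Equal share of the threshold: 12/6 = 2.
At this profile no one gains by cutting their contribution: any cut drops the total below 12, the project is cancelled, contributions are refunded, and the deviator ends with 34, which is less than 34 − 2 + 9 = 41. Contributing more than 2 just wastes the excess. So contributing exactly 2 is a best response.
Each player's payoff: 34 − 2 + 9 = 41.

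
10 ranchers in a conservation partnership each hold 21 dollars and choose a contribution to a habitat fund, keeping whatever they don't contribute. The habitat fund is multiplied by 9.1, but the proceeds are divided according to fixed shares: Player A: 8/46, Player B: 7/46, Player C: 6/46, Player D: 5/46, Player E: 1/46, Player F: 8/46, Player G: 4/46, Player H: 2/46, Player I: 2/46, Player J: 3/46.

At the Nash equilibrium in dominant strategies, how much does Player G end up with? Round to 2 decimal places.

For player j, contributing a unit is worthwhile iff 9.1 × (j's share) ≥ 1, i.e. iff j's share is at least 0.1099.
Player A, Player B, Player C and Player F clear that bar, contributing 21 each; the remaining 6 contribute 0. Total contributed: 84.
Player G keeps 21 and receives 9.1 × 84 × 4/46 = 66.47 from the habitat fund, for a payoff of 87.47.

87.47 dollars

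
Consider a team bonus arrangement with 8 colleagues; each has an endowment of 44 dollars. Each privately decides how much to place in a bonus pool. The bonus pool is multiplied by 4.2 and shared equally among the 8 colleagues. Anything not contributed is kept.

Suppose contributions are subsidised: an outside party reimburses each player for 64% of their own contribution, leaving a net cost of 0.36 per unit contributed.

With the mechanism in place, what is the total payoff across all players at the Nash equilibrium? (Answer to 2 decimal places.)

1703.68 dollars

Under the mechanism each unit contributed yields (4.2/8) / 0.36 = 1.4583 back to its contributor per unit of net cost, which exceeds 1, making full contribution the dominant choice for everyone.
So the Nash equilibrium is full contribution by all 8; the group earns 8 × (44 × 0.64 + 4.2 × 44) = 1703.68.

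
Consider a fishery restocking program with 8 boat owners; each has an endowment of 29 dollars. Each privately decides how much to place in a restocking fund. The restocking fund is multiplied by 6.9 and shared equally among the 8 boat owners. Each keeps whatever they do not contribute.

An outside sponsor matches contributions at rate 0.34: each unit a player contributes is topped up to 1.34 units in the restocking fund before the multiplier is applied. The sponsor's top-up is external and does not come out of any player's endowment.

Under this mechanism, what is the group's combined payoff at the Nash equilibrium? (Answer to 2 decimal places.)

Under the mechanism each unit contributed yields 6.9 × 1.34 / 8 = 1.1558 back to its contributor per unit of net cost, which exceeds 1, making full contribution the dominant choice for everyone.
So the Nash equilibrium is full contribution by all 8; the group earns 6.9 × 1.34 × 232 = 2145.07.

2145.07 dollars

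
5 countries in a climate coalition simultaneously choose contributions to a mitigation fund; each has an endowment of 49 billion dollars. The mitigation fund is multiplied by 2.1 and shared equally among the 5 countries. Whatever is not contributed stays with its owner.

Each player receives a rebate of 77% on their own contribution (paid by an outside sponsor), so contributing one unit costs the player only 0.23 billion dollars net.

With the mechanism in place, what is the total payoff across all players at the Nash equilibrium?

The effective private return per unit is now (2.1/5) / 0.23 = 1.8261 > 1, so every player's dominant strategy flips to full contribution.
So the Nash equilibrium is full contribution by all 5; the group earns 5 × (49 × 0.77 + 2.1 × 49) = 703.15.

703.15 billion dollars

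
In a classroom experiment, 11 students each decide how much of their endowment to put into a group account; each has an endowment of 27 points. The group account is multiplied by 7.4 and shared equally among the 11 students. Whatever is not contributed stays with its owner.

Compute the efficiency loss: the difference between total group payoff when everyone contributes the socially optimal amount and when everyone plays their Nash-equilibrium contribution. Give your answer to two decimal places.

1900.80 points

Each contributed unit returns 7.4/11 = 0.6727 to its contributor — below 1 — so contributing 0 is dominant for every player. At the Nash equilibrium everyone keeps their 27, and the group total is 11 × 27 = 297.
Each contributed unit returns 7.400 to the group as a whole (0.6727 to each of 11 players), which exceeds 1, so the social optimum is full contribution: group total = 7.400 × 297 = 2197.80.
Efficiency loss = 2197.80 − 297 = 1900.80.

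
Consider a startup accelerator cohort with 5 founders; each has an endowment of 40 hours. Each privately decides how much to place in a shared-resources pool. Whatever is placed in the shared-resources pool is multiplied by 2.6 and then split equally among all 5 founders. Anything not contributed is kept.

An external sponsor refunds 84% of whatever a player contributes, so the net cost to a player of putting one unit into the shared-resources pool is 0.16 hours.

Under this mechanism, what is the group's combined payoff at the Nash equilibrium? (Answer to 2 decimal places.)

The effective private return per unit is now (2.6/5) / 0.16 = 3.2500 > 1, so every player's dominant strategy flips to full contribution.
At the Nash equilibrium everyone contributes 40. Group total payoff = 5 × (40 × 0.84 + 2.6 × 40) = 688.00.

688.00 hours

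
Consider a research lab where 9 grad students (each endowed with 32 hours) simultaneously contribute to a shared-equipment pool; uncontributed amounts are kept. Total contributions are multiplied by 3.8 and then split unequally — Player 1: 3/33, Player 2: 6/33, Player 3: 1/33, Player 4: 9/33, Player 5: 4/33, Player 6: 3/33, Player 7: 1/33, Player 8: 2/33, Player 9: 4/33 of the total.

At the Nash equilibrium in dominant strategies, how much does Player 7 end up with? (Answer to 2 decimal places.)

35.68 hours

A player with share s gets back 3.8·s per unit contributed, so full contribution is dominant for anyone with s > 1/3.8 = 0.2632 and zero contribution is dominant for anyone below.
Player 4 alone (share 9/33) is above the threshold, contributing 32; the remaining 8 contribute 0. Total contributed: 32.
Player 7 keeps 32 and receives 3.8 × 32 × 1/33 = 3.68 from the shared-equipment pool, for a payoff of 35.68.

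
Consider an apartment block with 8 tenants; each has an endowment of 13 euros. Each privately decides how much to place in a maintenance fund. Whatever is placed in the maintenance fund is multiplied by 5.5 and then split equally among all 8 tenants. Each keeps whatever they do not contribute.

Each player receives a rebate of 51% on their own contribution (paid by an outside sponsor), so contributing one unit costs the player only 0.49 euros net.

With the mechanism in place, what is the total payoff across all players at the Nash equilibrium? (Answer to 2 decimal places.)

Under the mechanism each unit contributed yields (5.5/8) / 0.49 = 1.4031 back to its contributor per unit of net cost, which exceeds 1, making full contribution the dominant choice for everyone.
So the Nash equilibrium is full contribution by all 8; the group earns 8 × (13 × 0.51 + 5.5 × 13) = 625.04.

625.04 euros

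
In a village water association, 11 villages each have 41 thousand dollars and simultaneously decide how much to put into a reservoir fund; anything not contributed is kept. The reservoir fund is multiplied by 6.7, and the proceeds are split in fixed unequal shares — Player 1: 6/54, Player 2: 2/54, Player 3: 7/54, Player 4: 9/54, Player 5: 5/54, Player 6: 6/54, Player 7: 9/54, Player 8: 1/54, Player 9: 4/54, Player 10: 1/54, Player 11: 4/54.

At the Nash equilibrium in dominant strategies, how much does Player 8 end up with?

51.17 thousand dollars

A player with share s gets back 6.7·s per unit contributed, so full contribution is dominant for anyone with s > 1/6.7 = 0.1493 and zero contribution is dominant for anyone below.
The shares above 0.1493 belong to Player 4 and Player 7, contributing 41 each; the remaining 9 contribute 0. Total contributed: 82.
Player 8 keeps 41 and receives 6.7 × 82 × 1/54 = 10.17 from the reservoir fund, for a payoff of 51.17.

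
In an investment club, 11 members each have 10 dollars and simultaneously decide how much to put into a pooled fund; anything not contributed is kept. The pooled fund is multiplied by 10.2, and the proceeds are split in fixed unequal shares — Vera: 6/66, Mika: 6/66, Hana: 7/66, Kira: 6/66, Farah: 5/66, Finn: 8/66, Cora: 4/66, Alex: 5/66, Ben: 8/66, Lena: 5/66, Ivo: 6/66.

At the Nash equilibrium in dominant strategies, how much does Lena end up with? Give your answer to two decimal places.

33.18 dollars

A player with share s gets back 10.2·s per unit contributed, so full contribution is dominant for anyone with s > 1/10.2 = 0.0980 and zero contribution is dominant for anyone below.
Hana, Finn and Ben clear that bar, contributing 10 each; the remaining 8 contribute 0. Total contributed: 30.
Lena keeps 10 and receives 10.2 × 30 × 5/66 = 23.18 from the pooled fund, for a payoff of 33.18.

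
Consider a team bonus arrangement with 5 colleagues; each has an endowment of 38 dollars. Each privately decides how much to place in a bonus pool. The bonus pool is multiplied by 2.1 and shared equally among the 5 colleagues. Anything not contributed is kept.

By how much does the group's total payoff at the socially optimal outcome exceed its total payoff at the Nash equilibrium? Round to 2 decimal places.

209.00 dollars

Each contributed unit returns 2.1/5 = 0.4200 to its contributor — below 1 — so contributing 0 is dominant for every player. At the Nash equilibrium everyone keeps their 38, and the group total is 5 × 38 = 190.
Each contributed unit returns 2.100 to the group as a whole (0.4200 to each of 5 players), which exceeds 1, so the social optimum is full contribution: group total = 2.100 × 190 = 399.00.
Efficiency loss = 399.00 − 190 = 209.00.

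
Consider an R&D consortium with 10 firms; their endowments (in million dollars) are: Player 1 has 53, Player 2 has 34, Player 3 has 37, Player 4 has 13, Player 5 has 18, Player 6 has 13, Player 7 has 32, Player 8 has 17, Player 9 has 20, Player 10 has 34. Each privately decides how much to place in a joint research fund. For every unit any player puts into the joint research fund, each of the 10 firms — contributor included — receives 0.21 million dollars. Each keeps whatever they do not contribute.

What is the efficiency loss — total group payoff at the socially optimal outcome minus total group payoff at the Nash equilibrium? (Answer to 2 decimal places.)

298.10 million dollars

The private return per contributed unit is 0.21 < 1 for everyone, so the Nash equilibrium is zero contribution and the group total is Σ E_j = 53 + 34 + 37 + 13 + 18 + 13 + 32 + 17 + 20 + 34 = 271.
Each contributed unit returns 2.100 to the group, so the social optimum is full contribution by everyone: group total = 2.100 × 271 = 569.10.
Efficiency loss = (2.100 − 1) × 271 = 298.10.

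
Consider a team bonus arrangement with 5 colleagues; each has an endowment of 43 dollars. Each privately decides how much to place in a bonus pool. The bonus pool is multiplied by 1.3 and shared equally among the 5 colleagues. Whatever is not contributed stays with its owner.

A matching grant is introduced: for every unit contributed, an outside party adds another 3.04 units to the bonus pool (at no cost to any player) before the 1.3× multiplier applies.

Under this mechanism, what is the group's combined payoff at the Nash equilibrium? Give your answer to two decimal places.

1129.18 dollars

With the mechanism, a contributed unit returns 1.3 × 4.04 / 5 = 1.0504 per unit of net cost to the contributor — now above 1 — so contributing fully is weakly dominant for every player.
At the Nash equilibrium everyone contributes 43. Group total payoff = 1.3 × 4.04 × 215 = 1129.18.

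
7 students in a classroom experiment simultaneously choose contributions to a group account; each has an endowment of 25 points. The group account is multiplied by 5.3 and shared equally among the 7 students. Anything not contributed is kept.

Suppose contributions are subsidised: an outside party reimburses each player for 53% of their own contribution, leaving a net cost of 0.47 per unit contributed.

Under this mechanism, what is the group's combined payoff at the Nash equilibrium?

1020.25 points

Under the mechanism each unit contributed yields (5.3/7) / 0.47 = 1.6109 back to its contributor per unit of net cost, which exceeds 1, making full contribution the dominant choice for everyone.
At the Nash equilibrium everyone contributes 25. Group total payoff = 7 × (25 × 0.53 + 5.3 × 25) = 1020.25.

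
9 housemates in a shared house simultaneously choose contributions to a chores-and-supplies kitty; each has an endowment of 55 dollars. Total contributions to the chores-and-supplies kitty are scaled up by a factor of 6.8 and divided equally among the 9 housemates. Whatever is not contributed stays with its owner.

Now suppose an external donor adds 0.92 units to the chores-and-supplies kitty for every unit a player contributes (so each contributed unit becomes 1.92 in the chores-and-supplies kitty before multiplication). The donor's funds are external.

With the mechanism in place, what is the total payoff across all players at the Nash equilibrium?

6462.72 dollars

The effective private return per unit is now 6.8 × 1.92 / 9 = 1.4507 > 1, so every player's dominant strategy flips to full contribution.
At the Nash equilibrium everyone contributes 55. Group total payoff = 6.8 × 1.92 × 495 = 6462.72.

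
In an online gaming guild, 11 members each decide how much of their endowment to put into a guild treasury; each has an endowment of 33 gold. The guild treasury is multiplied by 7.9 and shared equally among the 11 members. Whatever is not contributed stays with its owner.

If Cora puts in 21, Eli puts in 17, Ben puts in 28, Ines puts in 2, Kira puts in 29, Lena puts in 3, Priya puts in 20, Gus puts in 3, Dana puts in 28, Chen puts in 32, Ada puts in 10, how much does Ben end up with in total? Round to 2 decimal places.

143.61 gold

Total contributed: 21 + 17 + 28 + 2 + 29 + 3 + 20 + 3 + 28 + 32 + 10 = 193.
Each receives 7.9 × 193 / 11 = 138.61 from the guild treasury.
Ben keeps 33 − 28 = 5, so Ben's payoff is 5 + 138.61 = 143.61.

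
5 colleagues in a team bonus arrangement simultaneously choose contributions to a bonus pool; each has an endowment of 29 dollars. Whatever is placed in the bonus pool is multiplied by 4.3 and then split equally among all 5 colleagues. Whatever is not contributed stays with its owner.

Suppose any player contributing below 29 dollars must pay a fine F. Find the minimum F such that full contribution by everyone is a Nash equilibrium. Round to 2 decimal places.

4.06 dollars

Given the others contribute fully, the best deviation is to contribute 0 (any partial contribution still incurs the fine and gives up units whose private return 0.8600 is below 1).
Deviating from 29 to 0 saves 29 dollars but forfeits the deviator's share of the drop in the bonus pool: 4.3/5 × 29 = 24.94.
So the deviation gain is 29 − 24.94 = 4.06, and the fine must be at least 4.06 dollars to wipe it out.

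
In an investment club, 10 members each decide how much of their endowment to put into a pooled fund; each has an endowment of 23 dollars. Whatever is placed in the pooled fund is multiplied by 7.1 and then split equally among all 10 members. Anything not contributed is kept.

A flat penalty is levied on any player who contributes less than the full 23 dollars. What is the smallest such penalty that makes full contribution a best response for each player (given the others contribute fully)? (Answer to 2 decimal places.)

Given the others contribute fully, the best deviation is to contribute 0 (any partial contribution still incurs the fine and gives up units whose private return 0.7100 is below 1).
Deviating from 23 to 0 saves 23 dollars but forfeits the deviator's share of the drop in the pooled fund: 7.1/10 × 23 = 16.33.
So the deviation gain is 23 − 16.33 = 6.67, and the fine must be at least 6.67 dollars to wipe it out.

6.67 dollars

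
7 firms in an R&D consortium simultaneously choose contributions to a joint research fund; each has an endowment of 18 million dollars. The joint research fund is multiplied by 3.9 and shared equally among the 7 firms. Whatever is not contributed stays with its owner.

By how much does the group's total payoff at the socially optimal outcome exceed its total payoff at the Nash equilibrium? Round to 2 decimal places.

365.40 million dollars

Each contributed unit returns 3.9/7 = 0.5571 to its contributor — below 1 — so contributing 0 is dominant for every player. At the Nash equilibrium everyone keeps their 18, and the group total is 7 × 18 = 126.
Each contributed unit returns 3.900 to the group as a whole (0.5571 to each of 7 players), which exceeds 1, so the social optimum is full contribution: group total = 3.900 × 126 = 491.40.
Efficiency loss = 491.40 − 126 = 365.40.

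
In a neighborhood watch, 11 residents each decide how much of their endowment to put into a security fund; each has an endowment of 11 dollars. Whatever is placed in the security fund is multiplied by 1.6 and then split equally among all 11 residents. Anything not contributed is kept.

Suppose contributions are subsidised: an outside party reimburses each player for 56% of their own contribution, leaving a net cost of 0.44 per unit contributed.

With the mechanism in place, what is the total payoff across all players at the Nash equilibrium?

121.00 dollars

With the mechanism, a contributed unit returns (1.6/11) / 0.44 = 0.3306 per unit of net cost — still below 1 — so contributing 0 remains dominant for every player.
At the Nash equilibrium no one contributes; group total payoff = 11 × 11 = 121.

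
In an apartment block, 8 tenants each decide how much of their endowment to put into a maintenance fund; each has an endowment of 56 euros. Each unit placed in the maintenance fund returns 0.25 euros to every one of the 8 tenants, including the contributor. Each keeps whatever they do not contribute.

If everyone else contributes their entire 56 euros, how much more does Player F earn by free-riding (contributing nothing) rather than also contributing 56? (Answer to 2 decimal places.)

42.00 euros

Switching from a contribution of 56 to 0 lets Player F keep an extra 56 euros, but lowers the maintenance fund by 56, which costs Player F their own share of that drop: 0.25 × 56 = 14.00.
Net gain = 56 − 14.00 = 42.00. The private return per contributed unit (0.25) is below 1, so free-riding is indeed the best response regardless of what the others do.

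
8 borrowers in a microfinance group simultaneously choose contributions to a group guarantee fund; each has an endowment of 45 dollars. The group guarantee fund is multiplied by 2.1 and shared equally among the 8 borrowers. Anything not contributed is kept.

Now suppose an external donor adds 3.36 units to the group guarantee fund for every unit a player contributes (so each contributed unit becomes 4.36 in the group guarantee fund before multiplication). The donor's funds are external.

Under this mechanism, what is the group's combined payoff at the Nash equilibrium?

With the mechanism, a contributed unit returns 2.1 × 4.36 / 8 = 1.1445 per unit of net cost to the contributor — now above 1 — so contributing fully is weakly dominant for every player.
So the Nash equilibrium is full contribution by all 8; the group earns 2.1 × 4.36 × 360 = 3296.16.

3296.16 dollars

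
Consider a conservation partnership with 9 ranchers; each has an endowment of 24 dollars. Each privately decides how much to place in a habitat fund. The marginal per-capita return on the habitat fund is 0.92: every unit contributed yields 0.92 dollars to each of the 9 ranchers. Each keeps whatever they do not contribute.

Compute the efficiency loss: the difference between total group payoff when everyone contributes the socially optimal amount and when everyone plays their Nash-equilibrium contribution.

1572.48 dollars

The private return per contributed unit is 0.92 < 1, so contributing 0 is dominant for every player. At the Nash equilibrium everyone keeps their 24, and the group total is 9 × 24 = 216.
Each contributed unit returns 8.280 to the group as a whole (0.92 to each of 9 players), which exceeds 1, so the social optimum is full contribution: group total = 8.280 × 216 = 1788.48.
Efficiency loss = 1788.48 − 216 = 1572.48.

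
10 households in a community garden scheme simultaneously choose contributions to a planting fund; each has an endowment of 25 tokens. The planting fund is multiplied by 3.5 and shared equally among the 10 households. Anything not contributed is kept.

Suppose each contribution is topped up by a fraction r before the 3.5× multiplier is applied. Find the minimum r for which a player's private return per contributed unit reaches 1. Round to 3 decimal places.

With matching at rate r, one contributed unit becomes (1 + r) in the planting fund and returns 3.5 × (1 + r) / 10 to the contributor.
Setting this equal to 1: 1 + r = 10/3.5 = 2.8571.
So the minimum matching rate is r = 2.8571 − 1 = 1.857.

1.857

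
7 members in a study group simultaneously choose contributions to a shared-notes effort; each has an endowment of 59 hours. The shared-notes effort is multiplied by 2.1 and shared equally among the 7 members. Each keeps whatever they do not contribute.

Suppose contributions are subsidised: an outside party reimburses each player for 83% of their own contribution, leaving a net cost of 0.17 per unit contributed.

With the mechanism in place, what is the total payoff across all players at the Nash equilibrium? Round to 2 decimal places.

With the mechanism, a contributed unit returns (2.1/7) / 0.17 = 1.7647 per unit of net cost to the contributor — now above 1 — so contributing fully is weakly dominant for every player.
So the Nash equilibrium is full contribution by all 7; the group earns 7 × (59 × 0.83 + 2.1 × 59) = 1210.09.

1210.09 hours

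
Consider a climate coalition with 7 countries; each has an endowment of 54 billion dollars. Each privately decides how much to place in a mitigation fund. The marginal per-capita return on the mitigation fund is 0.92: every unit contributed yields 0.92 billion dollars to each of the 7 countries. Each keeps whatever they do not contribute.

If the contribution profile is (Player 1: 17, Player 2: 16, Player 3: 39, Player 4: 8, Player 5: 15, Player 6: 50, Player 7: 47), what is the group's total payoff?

Total contributed: 17 + 16 + 39 + 8 + 15 + 50 + 47 = 192; total kept: 7 × 54 − 192 = 186.
The mitigation fund pays out 0.92 × 7 × 192 = 1236.48 in aggregate.
Group total = 186 + 1236.48 = 1422.48.

1422.48 billion dollars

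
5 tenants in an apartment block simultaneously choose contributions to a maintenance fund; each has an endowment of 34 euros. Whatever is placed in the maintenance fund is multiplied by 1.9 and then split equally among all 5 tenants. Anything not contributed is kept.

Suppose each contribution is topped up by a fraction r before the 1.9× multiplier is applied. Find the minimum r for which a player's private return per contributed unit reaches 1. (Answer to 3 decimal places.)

1.632

With matching at rate r, one contributed unit becomes (1 + r) in the maintenance fund and returns 1.9 × (1 + r) / 5 to the contributor.
Setting this equal to 1: 1 + r = 5/1.9 = 2.6316.
So the minimum matching rate is r = 2.6316 − 1 = 1.632.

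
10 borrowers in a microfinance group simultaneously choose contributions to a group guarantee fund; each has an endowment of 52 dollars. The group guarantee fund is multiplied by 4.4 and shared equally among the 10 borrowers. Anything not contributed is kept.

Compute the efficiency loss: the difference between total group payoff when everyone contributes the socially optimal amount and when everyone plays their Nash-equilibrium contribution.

1768.00 dollars

Each contributed unit returns 4.4/10 = 0.4400 to its contributor — below 1 — so contributing 0 is dominant for every player. At the Nash equilibrium everyone keeps their 52, and the group total is 10 × 52 = 520.
Each contributed unit returns 4.400 to the group as a whole (0.4400 to each of 10 players), which exceeds 1, so the social optimum is full contribution: group total = 4.400 × 520 = 2288.00.
Efficiency loss = 2288.00 − 520 = 1768.00.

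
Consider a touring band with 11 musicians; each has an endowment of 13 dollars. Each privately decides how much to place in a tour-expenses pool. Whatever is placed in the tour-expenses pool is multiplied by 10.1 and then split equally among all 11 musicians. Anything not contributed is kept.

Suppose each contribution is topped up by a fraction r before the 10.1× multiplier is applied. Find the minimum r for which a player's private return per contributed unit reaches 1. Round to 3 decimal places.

With matching at rate r, one contributed unit becomes (1 + r) in the tour-expenses pool and returns 10.1 × (1 + r) / 11 to the contributor.
Setting this equal to 1: 1 + r = 11/10.1 = 1.0891.
So the minimum matching rate is r = 1.0891 − 1 = 0.089.

0.089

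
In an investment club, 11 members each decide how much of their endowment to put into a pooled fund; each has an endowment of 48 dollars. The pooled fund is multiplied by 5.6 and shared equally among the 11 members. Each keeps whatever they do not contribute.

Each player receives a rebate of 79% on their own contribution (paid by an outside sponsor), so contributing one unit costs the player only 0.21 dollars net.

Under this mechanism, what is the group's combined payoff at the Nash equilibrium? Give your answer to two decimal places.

3373.92 dollars

Under the mechanism each unit contributed yields (5.6/11) / 0.21 = 2.4242 back to its contributor per unit of net cost, which exceeds 1, making full contribution the dominant choice for everyone.
At the Nash equilibrium everyone contributes 48. Group total payoff = 11 × (48 × 0.79 + 5.6 × 48) = 3373.92.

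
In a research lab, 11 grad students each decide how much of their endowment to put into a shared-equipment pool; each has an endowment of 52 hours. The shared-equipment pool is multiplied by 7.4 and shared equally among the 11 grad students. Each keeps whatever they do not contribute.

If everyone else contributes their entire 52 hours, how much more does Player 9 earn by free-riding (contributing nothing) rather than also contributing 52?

Switching from a contribution of 52 to 0 lets Player 9 keep an extra 52 hours, but lowers the shared-equipment pool by 52, which costs Player 9 their own share of that drop: 7.4/11 × 52 = 34.98.
Net gain = 52 − 34.98 = 17.02. The private return per contributed unit (0.6727) is below 1, so free-riding is indeed the best response regardless of what the others do.

17.02 hours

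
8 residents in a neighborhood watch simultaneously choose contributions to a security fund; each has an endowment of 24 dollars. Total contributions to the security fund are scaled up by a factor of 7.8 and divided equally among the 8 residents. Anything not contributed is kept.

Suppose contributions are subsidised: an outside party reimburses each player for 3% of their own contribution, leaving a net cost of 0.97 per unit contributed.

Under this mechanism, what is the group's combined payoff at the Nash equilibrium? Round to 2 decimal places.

Under the mechanism each unit contributed yields (7.8/8) / 0.97 = 1.0052 back to its contributor per unit of net cost, which exceeds 1, making full contribution the dominant choice for everyone.
At the Nash equilibrium everyone contributes 24. Group total payoff = 8 × (24 × 0.03 + 7.8 × 24) = 1503.36.

1503.36 dollars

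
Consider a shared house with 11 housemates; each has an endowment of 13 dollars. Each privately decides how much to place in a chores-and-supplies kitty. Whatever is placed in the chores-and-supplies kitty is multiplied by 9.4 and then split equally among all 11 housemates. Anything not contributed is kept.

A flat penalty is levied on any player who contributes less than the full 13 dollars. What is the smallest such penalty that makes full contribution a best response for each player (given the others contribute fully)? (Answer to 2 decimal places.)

1.89 dollars

Given the others contribute fully, the best deviation is to contribute 0 (any partial contribution still incurs the fine and gives up units whose private return 0.8545 is below 1).
Deviating from 13 to 0 saves 13 dollars but forfeits the deviator's share of the drop in the chores-and-supplies kitty: 9.4/11 × 13 = 11.11.
So the deviation gain is 13 − 11.11 = 1.89, and the fine must be at least 1.89 dollars to wipe it out.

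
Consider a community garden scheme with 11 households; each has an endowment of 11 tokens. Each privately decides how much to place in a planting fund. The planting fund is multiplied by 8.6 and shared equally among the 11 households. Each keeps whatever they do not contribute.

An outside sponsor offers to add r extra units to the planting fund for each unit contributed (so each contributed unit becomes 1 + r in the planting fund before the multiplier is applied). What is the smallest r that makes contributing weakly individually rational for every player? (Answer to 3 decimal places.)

With matching at rate r, one contributed unit becomes (1 + r) in the planting fund and returns 8.6 × (1 + r) / 11 to the contributor.
Setting this equal to 1: 1 + r = 11/8.6 = 1.2791.
So the minimum matching rate is r = 1.2791 − 1 = 0.279.

0.279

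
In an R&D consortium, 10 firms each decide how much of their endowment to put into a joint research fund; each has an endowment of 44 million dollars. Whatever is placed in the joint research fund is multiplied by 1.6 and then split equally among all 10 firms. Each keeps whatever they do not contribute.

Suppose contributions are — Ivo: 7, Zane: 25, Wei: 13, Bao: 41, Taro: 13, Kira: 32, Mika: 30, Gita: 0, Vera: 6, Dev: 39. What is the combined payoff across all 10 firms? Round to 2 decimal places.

Total contributed: 7 + 25 + 13 + 41 + 13 + 32 + 30 + 0 + 6 + 39 = 206; total kept: 10 × 44 − 206 = 234.
The joint research fund pays out 1.6 × 206 = 329.60 in aggregate.
Group total = 234 + 329.60 = 563.60.

563.60 million dollars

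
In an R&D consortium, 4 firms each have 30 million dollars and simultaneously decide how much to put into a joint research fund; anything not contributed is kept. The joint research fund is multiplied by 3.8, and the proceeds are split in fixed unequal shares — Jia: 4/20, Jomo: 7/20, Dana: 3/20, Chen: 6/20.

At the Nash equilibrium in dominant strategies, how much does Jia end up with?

75.60 million dollars

For player j, contributing a unit is worthwhile iff 3.8 × (j's share) ≥ 1, i.e. iff j's share is at least 0.2632.
The shares above 0.2632 belong to Jomo and Chen, contributing 30 each; the remaining 2 contribute 0. Total contributed: 60.
Jia keeps 30 and receives 3.8 × 60 × 4/20 = 45.60 from the joint research fund, for a payoff of 75.60.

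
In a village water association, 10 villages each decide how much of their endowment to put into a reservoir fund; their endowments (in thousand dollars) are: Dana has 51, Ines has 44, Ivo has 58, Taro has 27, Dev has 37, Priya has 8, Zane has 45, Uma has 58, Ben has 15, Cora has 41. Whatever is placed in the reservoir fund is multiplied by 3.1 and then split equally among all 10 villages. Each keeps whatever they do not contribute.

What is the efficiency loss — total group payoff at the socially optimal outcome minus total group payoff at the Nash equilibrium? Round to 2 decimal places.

The private return per contributed unit is 3.1/10 = 0.3100 < 1 for every player regardless of endowment, so the Nash equilibrium is zero contribution and the group total is Σ E_j = 51 + 44 + 58 + 27 + 37 + 8 + 45 + 58 + 15 + 41 = 384.
Each contributed unit returns 3.100 to the group, so the social optimum is full contribution by everyone: group total = 3.100 × 384 = 1190.40.
Efficiency loss = (3.100 − 1) × 384 = 806.40.

806.40 thousand dollars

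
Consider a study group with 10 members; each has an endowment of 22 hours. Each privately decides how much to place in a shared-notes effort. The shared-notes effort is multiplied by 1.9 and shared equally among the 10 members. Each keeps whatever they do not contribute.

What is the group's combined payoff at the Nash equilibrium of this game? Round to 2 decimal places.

220.00 hours

Each contributed unit returns 1.9/10 = 0.1900 to its contributor — below 1 — so contributing 0 is dominant for every player. At the Nash equilibrium everyone keeps their 22, and the group total is 10 × 22 = 220.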